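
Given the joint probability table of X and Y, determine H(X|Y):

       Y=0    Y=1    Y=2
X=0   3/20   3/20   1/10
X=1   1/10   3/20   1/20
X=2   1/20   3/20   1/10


H(X|Y) = Σ_y p(y) H(X|Y=y)
  p(Y=0) = 3/10, H(X|Y=0) = 1.4591
  p(Y=1) = 9/20, H(X|Y=1) = 1.5850
  p(Y=2) = 1/4, H(X|Y=2) = 1.5219
H(X|Y) = 0.3000×1.4591 + 0.4500×1.5850 + 0.2500×1.5219 = 1.5315 bits


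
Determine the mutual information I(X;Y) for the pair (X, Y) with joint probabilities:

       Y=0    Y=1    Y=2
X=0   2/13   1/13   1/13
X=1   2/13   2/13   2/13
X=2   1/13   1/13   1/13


H(X) = 1.5262, H(Y) = 1.5766, H(X,Y) = 3.0851
I(X;Y) = H(X) + H(Y) - H(X,Y) = 0.0178 bits


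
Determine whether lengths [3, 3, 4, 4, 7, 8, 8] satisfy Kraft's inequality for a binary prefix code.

Kraft inequality: Σ 2^(-l_i) ≤ 1 for prefix-free code
Calculating: 2^(-3) + 2^(-3) + 2^(-4) + 2^(-4) + 2^(-7) + 2^(-8) + 2^(-8)
= 0.125 + 0.125 + 0.0625 + 0.0625 + 0.0078125 + 0.00390625 + 0.00390625
= 0.3906
Since 0.3906 ≤ 1, prefix-free code exists


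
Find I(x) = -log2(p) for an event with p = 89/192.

Information content I(x) = -log₂(p(x))
I = -log₂(89/192) = -log₂(0.4635)
I = 1.1092 bits


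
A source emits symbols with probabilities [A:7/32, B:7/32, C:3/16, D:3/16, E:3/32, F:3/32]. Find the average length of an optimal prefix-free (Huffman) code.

Huffman tree construction:
Combine smallest probabilities repeatedly
Resulting codes:
  A: 01 (length 2)
  B: 10 (length 2)
  C: 110 (length 3)
  D: 111 (length 3)
  E: 000 (length 3)
  F: 001 (length 3)
Average length = Σ p(s) × length(s) = 2.5625 bits


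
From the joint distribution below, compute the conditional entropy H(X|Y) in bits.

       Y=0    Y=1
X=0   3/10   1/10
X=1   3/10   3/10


H(X|Y) = Σ_y p(y) H(X|Y=y)
  p(Y=0) = 3/5, H(X|Y=0) = 1.0000
  p(Y=1) = 2/5, H(X|Y=1) = 0.8113
H(X|Y) = 0.6000×1.0000 + 0.4000×0.8113 = 0.9245 bits


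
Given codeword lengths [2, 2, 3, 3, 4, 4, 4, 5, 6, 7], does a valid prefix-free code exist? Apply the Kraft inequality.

Kraft inequality: Σ 2^(-l_i) ≤ 1 for prefix-free code
Calculating: 2^(-2) + 2^(-2) + 2^(-3) + 2^(-3) + 2^(-4) + 2^(-4) + 2^(-4) + 2^(-5) + 2^(-6) + 2^(-7)
= 0.25 + 0.25 + 0.125 + 0.125 + 0.0625 + 0.0625 + 0.0625 + 0.03125 + 0.015625 + 0.0078125
= 0.9922
Since 0.9922 ≤ 1, prefix-free code exists


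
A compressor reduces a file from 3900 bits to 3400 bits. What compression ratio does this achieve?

Compression ratio = Original / Compressed
= 3900 / 3400 = 1.15:1


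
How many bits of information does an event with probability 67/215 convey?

Information content I(x) = -log₂(p(x))
I = -log₂(67/215) = -log₂(0.3116)
I = 1.6821 bits


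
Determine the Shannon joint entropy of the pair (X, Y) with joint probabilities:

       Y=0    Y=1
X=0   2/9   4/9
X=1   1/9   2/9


H(X,Y) = -Σ p(x,y) log₂ p(x,y)
  p(0,0)=2/9: -0.2222 × log₂(0.2222) = 0.4822
  p(0,1)=4/9: -0.4444 × log₂(0.4444) = 0.5200
  p(1,0)=1/9: -0.1111 × log₂(0.1111) = 0.3522
  p(1,1)=2/9: -0.2222 × log₂(0.2222) = 0.4822
H(X,Y) = 1.8366 bits


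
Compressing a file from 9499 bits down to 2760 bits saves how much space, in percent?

Space savings = (1 - Compressed/Original) × 100%
= (1 - 2760/9499) × 100%
= 70.94%


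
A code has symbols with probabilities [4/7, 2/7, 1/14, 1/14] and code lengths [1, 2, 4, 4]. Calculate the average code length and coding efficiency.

Average length L = Σ p_i × l_i = 1.7143 bits
Entropy H = 1.5216 bits
Efficiency η = H/L × 100% = 88.76%


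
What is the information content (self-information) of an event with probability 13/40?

Information content I(x) = -log₂(p(x))
I = -log₂(13/40) = -log₂(0.3250)
I = 1.6215 bits


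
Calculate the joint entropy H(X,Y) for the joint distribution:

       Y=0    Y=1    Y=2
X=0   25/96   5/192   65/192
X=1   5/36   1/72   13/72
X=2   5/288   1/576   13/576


H(X,Y) = -Σ p(x,y) log₂ p(x,y)
  p(0,0)=25/96: -0.2604 × log₂(0.2604) = 0.5055
  p(0,1)=5/192: -0.0260 × log₂(0.0260) = 0.1371
  p(0,2)=65/192: -0.3385 × log₂(0.3385) = 0.5290
  p(1,0)=5/36: -0.1389 × log₂(0.1389) = 0.3956
  p(1,1)=1/72: -0.0139 × log₂(0.0139) = 0.0857
  p(1,2)=13/72: -0.1806 × log₂(0.1806) = 0.4459
  p(2,0)=5/288: -0.0174 × log₂(0.0174) = 0.1015
  p(2,1)=1/576: -0.0017 × log₂(0.0017) = 0.0159
  p(2,2)=13/576: -0.0226 × log₂(0.0226) = 0.1234
H(X,Y) = 2.3396 bits


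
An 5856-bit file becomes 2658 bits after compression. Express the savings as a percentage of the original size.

Space savings = (1 - Compressed/Original) × 100%
= (1 - 2658/5856) × 100%
= 54.61%


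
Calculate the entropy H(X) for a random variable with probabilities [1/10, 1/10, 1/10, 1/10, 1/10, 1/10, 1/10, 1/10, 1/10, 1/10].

H(X) = -Σ p(x) log₂ p(x)
  -1/10 × log₂(1/10) = 0.3322
  -1/10 × log₂(1/10) = 0.3322
  -1/10 × log₂(1/10) = 0.3322
  -1/10 × log₂(1/10) = 0.3322
  -1/10 × log₂(1/10) = 0.3322
  -1/10 × log₂(1/10) = 0.3322
  -1/10 × log₂(1/10) = 0.3322
  -1/10 × log₂(1/10) = 0.3322
  -1/10 × log₂(1/10) = 0.3322
  -1/10 × log₂(1/10) = 0.3322
H(X) = 3.3219 bits


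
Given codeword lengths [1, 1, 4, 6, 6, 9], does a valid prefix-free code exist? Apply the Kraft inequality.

Kraft inequality: Σ 2^(-l_i) ≤ 1 for prefix-free code
Calculating: 2^(-1) + 2^(-1) + 2^(-4) + 2^(-6) + 2^(-6) + 2^(-9)
= 0.5 + 0.5 + 0.0625 + 0.015625 + 0.015625 + 0.001953125
= 1.0957
Since 1.0957 > 1, prefix-free code does not exist


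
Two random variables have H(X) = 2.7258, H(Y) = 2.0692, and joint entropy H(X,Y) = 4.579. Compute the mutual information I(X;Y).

I(X;Y) = H(X) + H(Y) - H(X,Y)
I(X;Y) = 2.7258 + 2.0692 - 4.579 = 0.216 bits


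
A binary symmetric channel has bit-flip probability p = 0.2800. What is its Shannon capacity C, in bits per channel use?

For BSC with error probability p:
C = 1 - H(p) where H(p) is binary entropy
H(0.2800) = -0.2800 × log₂(0.2800) - 0.7200 × log₂(0.7200)
H(p) = 0.8555
C = 1 - 0.8555 = 0.1445 bits/use


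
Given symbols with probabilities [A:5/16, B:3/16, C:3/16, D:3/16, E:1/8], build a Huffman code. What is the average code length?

Huffman tree construction:
Combine smallest probabilities repeatedly
Resulting codes:
  A: 10 (length 2)
  B: 111 (length 3)
  C: 00 (length 2)
  D: 01 (length 2)
  E: 110 (length 3)
Average length = Σ p(s) × length(s) = 2.3125 bits


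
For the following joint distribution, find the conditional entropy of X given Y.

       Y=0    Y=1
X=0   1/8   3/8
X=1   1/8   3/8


H(X|Y) = Σ_y p(y) H(X|Y=y)
  p(Y=0) = 1/4, H(X|Y=0) = 1.0000
  p(Y=1) = 3/4, H(X|Y=1) = 1.0000
H(X|Y) = 0.2500×1.0000 + 0.7500×1.0000 = 1.0000 bits


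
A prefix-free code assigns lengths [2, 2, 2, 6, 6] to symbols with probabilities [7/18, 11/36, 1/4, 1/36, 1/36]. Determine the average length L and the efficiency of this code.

Average length L = Σ p_i × l_i = 2.2222 bits
Entropy H = 1.8398 bits
Efficiency η = H/L × 100% = 82.79%


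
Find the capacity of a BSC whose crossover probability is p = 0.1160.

For BSC with error probability p:
C = 1 - H(p) where H(p) is binary entropy
H(0.1160) = -0.1160 × log₂(0.1160) - 0.8840 × log₂(0.8840)
H(p) = 0.5178
C = 1 - 0.5178 = 0.4822 bits/use


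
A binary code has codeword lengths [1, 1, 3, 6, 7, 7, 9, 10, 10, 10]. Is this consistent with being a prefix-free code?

Kraft inequality: Σ 2^(-l_i) ≤ 1 for prefix-free code
Calculating: 2^(-1) + 2^(-1) + 2^(-3) + 2^(-6) + 2^(-7) + 2^(-7) + 2^(-9) + 2^(-10) + 2^(-10) + 2^(-10)
= 0.5 + 0.5 + 0.125 + 0.015625 + 0.0078125 + 0.0078125 + 0.001953125 + 0.0009765625 + 0.0009765625 + 0.0009765625
= 1.1611
Since 1.1611 > 1, prefix-free code does not exist


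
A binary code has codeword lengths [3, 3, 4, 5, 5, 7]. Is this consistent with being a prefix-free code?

Kraft inequality: Σ 2^(-l_i) ≤ 1 for prefix-free code
Calculating: 2^(-3) + 2^(-3) + 2^(-4) + 2^(-5) + 2^(-5) + 2^(-7)
= 0.125 + 0.125 + 0.0625 + 0.03125 + 0.03125 + 0.0078125
= 0.3828
Since 0.3828 ≤ 1, prefix-free code exists


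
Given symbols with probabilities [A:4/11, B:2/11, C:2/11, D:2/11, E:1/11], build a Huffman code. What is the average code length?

Huffman tree construction:
Combine smallest probabilities repeatedly
Resulting codes:
  A: 11 (length 2)
  B: 101 (length 3)
  C: 00 (length 2)
  D: 01 (length 2)
  E: 100 (length 3)
Average length = Σ p(s) × length(s) = 2.2727 bits


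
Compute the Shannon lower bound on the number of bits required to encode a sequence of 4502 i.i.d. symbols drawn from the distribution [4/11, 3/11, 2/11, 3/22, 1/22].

Entropy H = 2.0838 bits/symbol
Minimum bits = H × n = 2.0838 × 4502
= 9381.11 bits


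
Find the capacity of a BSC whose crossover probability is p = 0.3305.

For BSC with error probability p:
C = 1 - H(p) where H(p) is binary entropy
H(0.3305) = -0.3305 × log₂(0.3305) - 0.6695 × log₂(0.6695)
H(p) = 0.9154
C = 1 - 0.9154 = 0.0846 bits/use


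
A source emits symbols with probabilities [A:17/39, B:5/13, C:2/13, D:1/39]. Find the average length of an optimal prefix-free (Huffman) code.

Huffman tree construction:
Combine smallest probabilities repeatedly
Resulting codes:
  A: 0 (length 1)
  B: 11 (length 2)
  C: 101 (length 3)
  D: 100 (length 3)
Average length = Σ p(s) × length(s) = 1.7436 bits


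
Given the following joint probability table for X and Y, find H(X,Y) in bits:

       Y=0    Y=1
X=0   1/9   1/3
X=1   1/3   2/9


H(X,Y) = -Σ p(x,y) log₂ p(x,y)
  p(0,0)=1/9: -0.1111 × log₂(0.1111) = 0.3522
  p(0,1)=1/3: -0.3333 × log₂(0.3333) = 0.5283
  p(1,0)=1/3: -0.3333 × log₂(0.3333) = 0.5283
  p(1,1)=2/9: -0.2222 × log₂(0.2222) = 0.4822
H(X,Y) = 1.8911 bits


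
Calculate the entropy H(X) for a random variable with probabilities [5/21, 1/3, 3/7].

H(X) = -Σ p(x) log₂ p(x)
  -5/21 × log₂(5/21) = 0.4929
  -1/3 × log₂(1/3) = 0.5283
  -3/7 × log₂(3/7) = 0.5239
H(X) = 1.5452 bits


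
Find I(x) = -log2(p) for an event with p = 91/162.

Information content I(x) = -log₂(p(x))
I = -log₂(91/162) = -log₂(0.5617)
I = 0.8321 bits


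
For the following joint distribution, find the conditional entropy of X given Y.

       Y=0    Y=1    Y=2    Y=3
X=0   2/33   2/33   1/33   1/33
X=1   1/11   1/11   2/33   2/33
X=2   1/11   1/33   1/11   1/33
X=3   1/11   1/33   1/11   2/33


H(X|Y) = Σ_y p(y) H(X|Y=y)
  p(Y=0) = 1/3, H(X|Y=0) = 1.9808
  p(Y=1) = 7/33, H(X|Y=1) = 1.8424
  p(Y=2) = 3/11, H(X|Y=2) = 1.8911
  p(Y=3) = 2/11, H(X|Y=3) = 1.9183
H(X|Y) = 0.3333×1.9808 + 0.2121×1.8424 + 0.2727×1.8911 + 0.1818×1.9183 = 1.9156 bits


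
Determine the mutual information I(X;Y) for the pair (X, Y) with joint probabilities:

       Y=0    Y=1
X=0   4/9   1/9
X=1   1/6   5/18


H(X) = 0.9911, H(Y) = 0.9641, H(X,Y) = 1.8163
I(X;Y) = H(X) + H(Y) - H(X,Y) = 0.1388 bits


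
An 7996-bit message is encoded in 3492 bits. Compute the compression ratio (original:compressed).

Compression ratio = Original / Compressed
= 7996 / 3492 = 2.29:1


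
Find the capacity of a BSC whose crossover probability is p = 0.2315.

For BSC with error probability p:
C = 1 - H(p) where H(p) is binary entropy
H(0.2315) = -0.2315 × log₂(0.2315) - 0.7685 × log₂(0.7685)
H(p) = 0.7806
C = 1 - 0.7806 = 0.2194 bits/use


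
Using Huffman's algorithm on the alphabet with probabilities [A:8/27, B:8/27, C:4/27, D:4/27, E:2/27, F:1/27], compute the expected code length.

Huffman tree construction:
Combine smallest probabilities repeatedly
Resulting codes:
  A: 10 (length 2)
  B: 11 (length 2)
  C: 011 (length 3)
  D: 00 (length 2)
  E: 0101 (length 4)
  F: 0100 (length 4)
Average length = Σ p(s) × length(s) = 2.3704 bits


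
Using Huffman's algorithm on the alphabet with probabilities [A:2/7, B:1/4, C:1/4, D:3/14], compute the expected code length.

Huffman tree construction:
Combine smallest probabilities repeatedly
Resulting codes:
  A: 11 (length 2)
  B: 01 (length 2)
  C: 10 (length 2)
  D: 00 (length 2)
Average length = Σ p(s) × length(s) = 2.0000 bits


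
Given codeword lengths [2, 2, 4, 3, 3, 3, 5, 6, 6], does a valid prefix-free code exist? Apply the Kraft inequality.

Kraft inequality: Σ 2^(-l_i) ≤ 1 for prefix-free code
Calculating: 2^(-2) + 2^(-2) + 2^(-4) + 2^(-3) + 2^(-3) + 2^(-3) + 2^(-5) + 2^(-6) + 2^(-6)
= 0.25 + 0.25 + 0.0625 + 0.125 + 0.125 + 0.125 + 0.03125 + 0.015625 + 0.015625
= 1.0000
Since 1.0000 ≤ 1, prefix-free code exists


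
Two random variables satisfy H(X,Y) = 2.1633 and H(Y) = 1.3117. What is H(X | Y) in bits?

Chain rule: H(X,Y) = H(X|Y) + H(Y)
H(X|Y) = H(X,Y) - H(Y) = 2.1633 - 1.3117 = 0.8516 bits


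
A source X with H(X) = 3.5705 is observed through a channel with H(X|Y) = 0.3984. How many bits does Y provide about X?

I(X;Y) = H(X) - H(X|Y)
I(X;Y) = 3.5705 - 0.3984 = 3.1721 bits


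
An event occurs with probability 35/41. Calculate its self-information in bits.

Information content I(x) = -log₂(p(x))
I = -log₂(35/41) = -log₂(0.8537)
I = 0.2283 bits


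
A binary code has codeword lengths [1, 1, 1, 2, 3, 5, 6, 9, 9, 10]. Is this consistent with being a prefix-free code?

Kraft inequality: Σ 2^(-l_i) ≤ 1 for prefix-free code
Calculating: 2^(-1) + 2^(-1) + 2^(-1) + 2^(-2) + 2^(-3) + 2^(-5) + 2^(-6) + 2^(-9) + 2^(-9) + 2^(-10)
= 0.5 + 0.5 + 0.5 + 0.25 + 0.125 + 0.03125 + 0.015625 + 0.001953125 + 0.001953125 + 0.0009765625
= 1.9268
Since 1.9268 > 1, prefix-free code does not exist


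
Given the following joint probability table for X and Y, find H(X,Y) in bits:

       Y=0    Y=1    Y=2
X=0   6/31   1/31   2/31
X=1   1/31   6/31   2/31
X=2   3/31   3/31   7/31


H(X,Y) = -Σ p(x,y) log₂ p(x,y)
  p(0,0)=6/31: -0.1935 × log₂(0.1935) = 0.4586
  p(0,1)=1/31: -0.0323 × log₂(0.0323) = 0.1598
  p(0,2)=2/31: -0.0645 × log₂(0.0645) = 0.2551
  p(1,0)=1/31: -0.0323 × log₂(0.0323) = 0.1598
  p(1,1)=6/31: -0.1935 × log₂(0.1935) = 0.4586
  p(1,2)=2/31: -0.0645 × log₂(0.0645) = 0.2551
  p(2,0)=3/31: -0.0968 × log₂(0.0968) = 0.3261
  p(2,1)=3/31: -0.0968 × log₂(0.0968) = 0.3261
  p(2,2)=7/31: -0.2258 × log₂(0.2258) = 0.4848
H(X,Y) = 2.8838 bits


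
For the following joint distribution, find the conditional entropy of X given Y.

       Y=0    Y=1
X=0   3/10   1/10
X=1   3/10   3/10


H(X|Y) = Σ_y p(y) H(X|Y=y)
  p(Y=0) = 3/5, H(X|Y=0) = 1.0000
  p(Y=1) = 2/5, H(X|Y=1) = 0.8113
H(X|Y) = 0.6000×1.0000 + 0.4000×0.8113 = 0.9245 bits


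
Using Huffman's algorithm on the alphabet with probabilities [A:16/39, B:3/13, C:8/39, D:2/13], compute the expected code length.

Huffman tree construction:
Combine smallest probabilities repeatedly
Resulting codes:
  A: 0 (length 1)
  B: 10 (length 2)
  C: 111 (length 3)
  D: 110 (length 3)
Average length = Σ p(s) × length(s) = 1.9487 bits


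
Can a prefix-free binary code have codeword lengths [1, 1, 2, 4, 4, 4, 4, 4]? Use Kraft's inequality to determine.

Kraft inequality: Σ 2^(-l_i) ≤ 1 for prefix-free code
Calculating: 2^(-1) + 2^(-1) + 2^(-2) + 2^(-4) + 2^(-4) + 2^(-4) + 2^(-4) + 2^(-4)
= 0.5 + 0.5 + 0.25 + 0.0625 + 0.0625 + 0.0625 + 0.0625 + 0.0625
= 1.5625
Since 1.5625 > 1, prefix-free code does not exist


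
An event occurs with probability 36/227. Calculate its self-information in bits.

Information content I(x) = -log₂(p(x))
I = -log₂(36/227) = -log₂(0.1586)
I = 2.6566 bits


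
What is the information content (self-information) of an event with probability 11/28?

Information content I(x) = -log₂(p(x))
I = -log₂(11/28) = -log₂(0.3929)
I = 1.3479 bits


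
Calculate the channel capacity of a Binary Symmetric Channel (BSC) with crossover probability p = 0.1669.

For BSC with error probability p:
C = 1 - H(p) where H(p) is binary entropy
H(0.1669) = -0.1669 × log₂(0.1669) - 0.8331 × log₂(0.8331)
H(p) = 0.6506
C = 1 - 0.6506 = 0.3494 bits/use


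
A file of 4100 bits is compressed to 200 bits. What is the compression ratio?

Compression ratio = Original / Compressed
= 4100 / 200 = 20.50:1


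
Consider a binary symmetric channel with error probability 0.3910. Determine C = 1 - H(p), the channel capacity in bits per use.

For BSC with error probability p:
C = 1 - H(p) where H(p) is binary entropy
H(0.3910) = -0.3910 × log₂(0.3910) - 0.6090 × log₂(0.6090)
H(p) = 0.9654
C = 1 - 0.9654 = 0.0346 bits/use


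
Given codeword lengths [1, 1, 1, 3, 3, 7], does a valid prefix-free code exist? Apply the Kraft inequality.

Kraft inequality: Σ 2^(-l_i) ≤ 1 for prefix-free code
Calculating: 2^(-1) + 2^(-1) + 2^(-1) + 2^(-3) + 2^(-3) + 2^(-7)
= 0.5 + 0.5 + 0.5 + 0.125 + 0.125 + 0.0078125
= 1.7578
Since 1.7578 > 1, prefix-free code does not exist


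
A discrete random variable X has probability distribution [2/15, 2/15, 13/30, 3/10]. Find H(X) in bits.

H(X) = -Σ p(x) log₂ p(x)
  -2/15 × log₂(2/15) = 0.3876
  -2/15 × log₂(2/15) = 0.3876
  -13/30 × log₂(13/30) = 0.5228
  -3/10 × log₂(3/10) = 0.5211
H(X) = 1.8191 bits


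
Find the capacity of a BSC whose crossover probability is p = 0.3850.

For BSC with error probability p:
C = 1 - H(p) where H(p) is binary entropy
H(0.3850) = -0.3850 × log₂(0.3850) - 0.6150 × log₂(0.6150)
H(p) = 0.9615
C = 1 - 0.9615 = 0.0385 bits/use


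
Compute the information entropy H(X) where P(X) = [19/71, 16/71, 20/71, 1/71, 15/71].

H(X) = -Σ p(x) log₂ p(x)
  -19/71 × log₂(19/71) = 0.5089
  -16/71 × log₂(16/71) = 0.4845
  -20/71 × log₂(20/71) = 0.5149
  -1/71 × log₂(1/71) = 0.0866
  -15/71 × log₂(15/71) = 0.4738
H(X) = 2.0687 bits


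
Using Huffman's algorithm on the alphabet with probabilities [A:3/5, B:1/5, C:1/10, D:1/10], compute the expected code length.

Huffman tree construction:
Combine smallest probabilities repeatedly
Resulting codes:
  A: 1 (length 1)
  B: 00 (length 2)
  C: 010 (length 3)
  D: 011 (length 3)
Average length = Σ p(s) × length(s) = 1.6000 bits


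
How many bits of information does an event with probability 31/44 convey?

Information content I(x) = -log₂(p(x))
I = -log₂(31/44) = -log₂(0.7045)
I = 0.5052 bits


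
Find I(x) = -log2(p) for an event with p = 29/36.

Information content I(x) = -log₂(p(x))
I = -log₂(29/36) = -log₂(0.8056)
I = 0.3119 bits


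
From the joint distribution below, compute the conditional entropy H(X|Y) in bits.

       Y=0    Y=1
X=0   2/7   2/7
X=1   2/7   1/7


H(X|Y) = Σ_y p(y) H(X|Y=y)
  p(Y=0) = 4/7, H(X|Y=0) = 1.0000
  p(Y=1) = 3/7, H(X|Y=1) = 0.9183
H(X|Y) = 0.5714×1.0000 + 0.4286×0.9183 = 0.9650 bits


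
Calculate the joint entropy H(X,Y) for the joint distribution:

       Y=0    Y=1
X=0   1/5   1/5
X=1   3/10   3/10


H(X,Y) = -Σ p(x,y) log₂ p(x,y)
  p(0,0)=1/5: -0.2000 × log₂(0.2000) = 0.4644
  p(0,1)=1/5: -0.2000 × log₂(0.2000) = 0.4644
  p(1,0)=3/10: -0.3000 × log₂(0.3000) = 0.5211
  p(1,1)=3/10: -0.3000 × log₂(0.3000) = 0.5211
H(X,Y) = 1.9710 bits


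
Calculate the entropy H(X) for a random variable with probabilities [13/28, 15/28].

H(X) = -Σ p(x) log₂ p(x)
  -13/28 × log₂(13/28) = 0.5139
  -15/28 × log₂(15/28) = 0.4824
H(X) = 0.9963 bits


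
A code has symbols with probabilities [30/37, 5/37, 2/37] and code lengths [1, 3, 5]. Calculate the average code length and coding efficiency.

Average length L = Σ p_i × l_i = 1.4865 bits
Entropy H = 0.8631 bits
Efficiency η = H/L × 100% = 58.06%


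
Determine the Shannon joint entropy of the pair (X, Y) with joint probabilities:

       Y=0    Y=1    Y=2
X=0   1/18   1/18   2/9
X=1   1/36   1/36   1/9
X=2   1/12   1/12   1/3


H(X,Y) = -Σ p(x,y) log₂ p(x,y)
  p(0,0)=1/18: -0.0556 × log₂(0.0556) = 0.2317
  p(0,1)=1/18: -0.0556 × log₂(0.0556) = 0.2317
  p(0,2)=2/9: -0.2222 × log₂(0.2222) = 0.4822
  p(1,0)=1/36: -0.0278 × log₂(0.0278) = 0.1436
  p(1,1)=1/36: -0.0278 × log₂(0.0278) = 0.1436
  p(1,2)=1/9: -0.1111 × log₂(0.1111) = 0.3522
  p(2,0)=1/12: -0.0833 × log₂(0.0833) = 0.2987
  p(2,1)=1/12: -0.0833 × log₂(0.0833) = 0.2987
  p(2,2)=1/3: -0.3333 × log₂(0.3333) = 0.5283
H(X,Y) = 2.7108 bits


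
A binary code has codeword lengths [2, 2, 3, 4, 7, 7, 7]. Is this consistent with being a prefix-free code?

Kraft inequality: Σ 2^(-l_i) ≤ 1 for prefix-free code
Calculating: 2^(-2) + 2^(-2) + 2^(-3) + 2^(-4) + 2^(-7) + 2^(-7) + 2^(-7)
= 0.25 + 0.25 + 0.125 + 0.0625 + 0.0078125 + 0.0078125 + 0.0078125
= 0.7109
Since 0.7109 ≤ 1, prefix-free code exists


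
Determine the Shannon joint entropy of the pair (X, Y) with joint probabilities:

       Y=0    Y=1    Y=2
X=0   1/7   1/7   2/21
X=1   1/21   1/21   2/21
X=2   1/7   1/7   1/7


H(X,Y) = -Σ p(x,y) log₂ p(x,y)
  p(0,0)=1/7: -0.1429 × log₂(0.1429) = 0.4011
  p(0,1)=1/7: -0.1429 × log₂(0.1429) = 0.4011
  p(0,2)=2/21: -0.0952 × log₂(0.0952) = 0.3231
  p(1,0)=1/21: -0.0476 × log₂(0.0476) = 0.2092
  p(1,1)=1/21: -0.0476 × log₂(0.0476) = 0.2092
  p(1,2)=2/21: -0.0952 × log₂(0.0952) = 0.3231
  p(2,0)=1/7: -0.1429 × log₂(0.1429) = 0.4011
  p(2,1)=1/7: -0.1429 × log₂(0.1429) = 0.4011
  p(2,2)=1/7: -0.1429 × log₂(0.1429) = 0.4011
H(X,Y) = 3.0697 bits


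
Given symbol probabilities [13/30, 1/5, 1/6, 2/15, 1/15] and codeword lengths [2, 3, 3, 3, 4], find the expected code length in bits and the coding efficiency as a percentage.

Average length L = Σ p_i × l_i = 2.6333 bits
Entropy H = 2.0661 bits
Efficiency η = H/L × 100% = 78.46%


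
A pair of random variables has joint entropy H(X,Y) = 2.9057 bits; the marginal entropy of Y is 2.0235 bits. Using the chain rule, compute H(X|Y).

Chain rule: H(X,Y) = H(X|Y) + H(Y)
H(X|Y) = H(X,Y) - H(Y) = 2.9057 - 2.0235 = 0.8822 bits


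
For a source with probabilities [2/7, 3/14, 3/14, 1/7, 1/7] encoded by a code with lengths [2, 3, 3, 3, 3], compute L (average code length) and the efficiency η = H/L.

Average length L = Σ p_i × l_i = 2.7143 bits
Entropy H = 2.2709 bits
Efficiency η = H/L × 100% = 83.67%


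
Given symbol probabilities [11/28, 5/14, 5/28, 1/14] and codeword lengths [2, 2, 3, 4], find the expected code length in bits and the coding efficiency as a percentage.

Average length L = Σ p_i × l_i = 2.3214 bits
Entropy H = 1.7758 bits
Efficiency η = H/L × 100% = 76.50%


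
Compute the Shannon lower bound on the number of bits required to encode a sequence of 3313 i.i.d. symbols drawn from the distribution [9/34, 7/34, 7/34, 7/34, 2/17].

Entropy H = 2.2791 bits/symbol
Minimum bits = H × n = 2.2791 × 3313
= 7550.71 bits


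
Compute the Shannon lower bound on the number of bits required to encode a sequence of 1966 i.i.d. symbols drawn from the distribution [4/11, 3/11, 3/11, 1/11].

Entropy H = 1.8676 bits/symbol
Minimum bits = H × n = 1.8676 × 1966
= 3671.77 bits


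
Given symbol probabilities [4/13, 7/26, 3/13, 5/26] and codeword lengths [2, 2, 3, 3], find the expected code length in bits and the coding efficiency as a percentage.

Average length L = Σ p_i × l_i = 2.4231 bits
Entropy H = 1.9785 bits
Efficiency η = H/L × 100% = 81.65%


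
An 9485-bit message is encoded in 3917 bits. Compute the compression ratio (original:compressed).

Compression ratio = Original / Compressed
= 9485 / 3917 = 2.42:1


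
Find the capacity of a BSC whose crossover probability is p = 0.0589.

For BSC with error probability p:
C = 1 - H(p) where H(p) is binary entropy
H(0.0589) = -0.0589 × log₂(0.0589) - 0.9411 × log₂(0.9411)
H(p) = 0.3231
C = 1 - 0.3231 = 0.6769 bits/use


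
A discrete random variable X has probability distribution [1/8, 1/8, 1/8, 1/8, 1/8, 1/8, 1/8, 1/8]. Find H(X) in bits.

H(X) = -Σ p(x) log₂ p(x)
  -1/8 × log₂(1/8) = 0.3750
  -1/8 × log₂(1/8) = 0.3750
  -1/8 × log₂(1/8) = 0.3750
  -1/8 × log₂(1/8) = 0.3750
  -1/8 × log₂(1/8) = 0.3750
  -1/8 × log₂(1/8) = 0.3750
  -1/8 × log₂(1/8) = 0.3750
  -1/8 × log₂(1/8) = 0.3750
H(X) = 3.0000 bits


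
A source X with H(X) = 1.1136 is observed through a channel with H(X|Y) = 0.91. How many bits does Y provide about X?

I(X;Y) = H(X) - H(X|Y)
I(X;Y) = 1.1136 - 0.91 = 0.2036 bits


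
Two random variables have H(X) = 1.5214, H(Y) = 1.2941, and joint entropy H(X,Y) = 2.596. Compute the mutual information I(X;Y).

I(X;Y) = H(X) + H(Y) - H(X,Y)
I(X;Y) = 1.5214 + 1.2941 - 2.596 = 0.2195 bits


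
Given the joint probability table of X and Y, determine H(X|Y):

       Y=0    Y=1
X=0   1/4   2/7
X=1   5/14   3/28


H(X|Y) = Σ_y p(y) H(X|Y=y)
  p(Y=0) = 17/28, H(X|Y=0) = 0.9774
  p(Y=1) = 11/28, H(X|Y=1) = 0.8454
H(X|Y) = 0.6071×0.9774 + 0.3929×0.8454 = 0.9255 bits


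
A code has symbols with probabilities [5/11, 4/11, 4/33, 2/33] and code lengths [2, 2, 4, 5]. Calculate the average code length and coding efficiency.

Average length L = Σ p_i × l_i = 2.4242 bits
Entropy H = 1.6619 bits
Efficiency η = H/L × 100% = 68.55%


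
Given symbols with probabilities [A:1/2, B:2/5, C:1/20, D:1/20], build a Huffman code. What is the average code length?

Huffman tree construction:
Combine smallest probabilities repeatedly
Resulting codes:
  A: 0 (length 1)
  B: 11 (length 2)
  C: 100 (length 3)
  D: 101 (length 3)
Average length = Σ p(s) × length(s) = 1.6000 bits


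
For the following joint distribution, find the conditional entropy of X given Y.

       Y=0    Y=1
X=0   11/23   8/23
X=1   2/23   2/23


H(X|Y) = Σ_y p(y) H(X|Y=y)
  p(Y=0) = 13/23, H(X|Y=0) = 0.6194
  p(Y=1) = 10/23, H(X|Y=1) = 0.7219
H(X|Y) = 0.5652×0.6194 + 0.4348×0.7219 = 0.6640 bits


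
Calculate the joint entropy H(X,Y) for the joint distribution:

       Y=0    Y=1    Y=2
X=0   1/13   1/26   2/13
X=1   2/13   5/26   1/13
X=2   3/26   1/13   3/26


H(X,Y) = -Σ p(x,y) log₂ p(x,y)
  p(0,0)=1/13: -0.0769 × log₂(0.0769) = 0.2846
  p(0,1)=1/26: -0.0385 × log₂(0.0385) = 0.1808
  p(0,2)=2/13: -0.1538 × log₂(0.1538) = 0.4155
  p(1,0)=2/13: -0.1538 × log₂(0.1538) = 0.4155
  p(1,1)=5/26: -0.1923 × log₂(0.1923) = 0.4574
  p(1,2)=1/13: -0.0769 × log₂(0.0769) = 0.2846
  p(2,0)=3/26: -0.1154 × log₂(0.1154) = 0.3595
  p(2,1)=1/13: -0.0769 × log₂(0.0769) = 0.2846
  p(2,2)=3/26: -0.1154 × log₂(0.1154) = 0.3595
H(X,Y) = 3.0420 bits


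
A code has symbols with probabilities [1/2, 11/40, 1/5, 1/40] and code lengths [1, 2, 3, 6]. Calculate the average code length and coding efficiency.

Average length L = Σ p_i × l_i = 1.8000 bits
Entropy H = 1.6096 bits
Efficiency η = H/L × 100% = 89.42%


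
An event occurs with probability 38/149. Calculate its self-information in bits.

Information content I(x) = -log₂(p(x))
I = -log₂(38/149) = -log₂(0.2550)
I = 1.9712 bits


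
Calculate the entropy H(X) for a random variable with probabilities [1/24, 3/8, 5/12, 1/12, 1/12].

H(X) = -Σ p(x) log₂ p(x)
  -1/24 × log₂(1/24) = 0.1910
  -3/8 × log₂(3/8) = 0.5306
  -5/12 × log₂(5/12) = 0.5263
  -1/12 × log₂(1/12) = 0.2987
  -1/12 × log₂(1/12) = 0.2987
H(X) = 1.8454 bits


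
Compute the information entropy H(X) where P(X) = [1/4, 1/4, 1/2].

H(X) = -Σ p(x) log₂ p(x)
  -1/4 × log₂(1/4) = 0.5000
  -1/4 × log₂(1/4) = 0.5000
  -1/2 × log₂(1/2) = 0.5000
H(X) = 1.5000 bits


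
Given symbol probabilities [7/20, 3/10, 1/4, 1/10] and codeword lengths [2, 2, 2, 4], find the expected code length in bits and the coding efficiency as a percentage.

Average length L = Σ p_i × l_i = 2.2000 bits
Entropy H = 1.8834 bits
Efficiency η = H/L × 100% = 85.61%


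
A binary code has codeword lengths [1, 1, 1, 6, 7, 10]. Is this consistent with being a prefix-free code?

Kraft inequality: Σ 2^(-l_i) ≤ 1 for prefix-free code
Calculating: 2^(-1) + 2^(-1) + 2^(-1) + 2^(-6) + 2^(-7) + 2^(-10)
= 0.5 + 0.5 + 0.5 + 0.015625 + 0.0078125 + 0.0009765625
= 1.5244
Since 1.5244 > 1, prefix-free code does not exist


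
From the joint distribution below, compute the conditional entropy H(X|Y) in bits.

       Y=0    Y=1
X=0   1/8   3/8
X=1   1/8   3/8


H(X|Y) = Σ_y p(y) H(X|Y=y)
  p(Y=0) = 1/4, H(X|Y=0) = 1.0000
  p(Y=1) = 3/4, H(X|Y=1) = 1.0000
H(X|Y) = 0.2500×1.0000 + 0.7500×1.0000 = 1.0000 bits


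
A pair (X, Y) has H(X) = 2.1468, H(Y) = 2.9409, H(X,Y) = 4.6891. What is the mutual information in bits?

I(X;Y) = H(X) + H(Y) - H(X,Y)
I(X;Y) = 2.1468 + 2.9409 - 4.6891 = 0.3986 bits


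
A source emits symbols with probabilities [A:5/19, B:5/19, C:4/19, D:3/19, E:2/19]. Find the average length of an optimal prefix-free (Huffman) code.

Huffman tree construction:
Combine smallest probabilities repeatedly
Resulting codes:
  A: 01 (length 2)
  B: 10 (length 2)
  C: 00 (length 2)
  D: 111 (length 3)
  E: 110 (length 3)
Average length = Σ p(s) × length(s) = 2.2632 bits


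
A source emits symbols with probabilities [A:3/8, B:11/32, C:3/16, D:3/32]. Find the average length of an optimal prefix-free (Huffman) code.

Huffman tree construction:
Combine smallest probabilities repeatedly
Resulting codes:
  A: 0 (length 1)
  B: 11 (length 2)
  C: 101 (length 3)
  D: 100 (length 3)
Average length = Σ p(s) × length(s) = 1.9062 bits


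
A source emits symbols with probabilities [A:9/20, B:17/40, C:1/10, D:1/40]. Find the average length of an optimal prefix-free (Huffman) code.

Huffman tree construction:
Combine smallest probabilities repeatedly
Resulting codes:
  A: 0 (length 1)
  B: 11 (length 2)
  C: 101 (length 3)
  D: 100 (length 3)
Average length = Σ p(s) × length(s) = 1.6750 bits


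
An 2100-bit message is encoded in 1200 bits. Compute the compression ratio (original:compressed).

Compression ratio = Original / Compressed
= 2100 / 1200 = 1.75:1


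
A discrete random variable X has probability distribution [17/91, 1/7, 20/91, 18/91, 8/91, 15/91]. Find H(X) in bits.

H(X) = -Σ p(x) log₂ p(x)
  -17/91 × log₂(17/91) = 0.4521
  -1/7 × log₂(1/7) = 0.4011
  -20/91 × log₂(20/91) = 0.4804
  -18/91 × log₂(18/91) = 0.4624
  -8/91 × log₂(8/91) = 0.3084
  -15/91 × log₂(15/91) = 0.4287
H(X) = 2.5331 bits


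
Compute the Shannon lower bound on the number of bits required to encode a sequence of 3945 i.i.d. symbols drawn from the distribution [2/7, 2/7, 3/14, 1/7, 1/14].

Entropy H = 2.1820 bits/symbol
Minimum bits = H × n = 2.1820 × 3945
= 8608.01 bits


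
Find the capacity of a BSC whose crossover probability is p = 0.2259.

For BSC with error probability p:
C = 1 - H(p) where H(p) is binary entropy
H(0.2259) = -0.2259 × log₂(0.2259) - 0.7741 × log₂(0.7741)
H(p) = 0.7708
C = 1 - 0.7708 = 0.2292 bits/use


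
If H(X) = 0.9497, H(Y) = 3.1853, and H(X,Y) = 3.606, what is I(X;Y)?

I(X;Y) = H(X) + H(Y) - H(X,Y)
I(X;Y) = 0.9497 + 3.1853 - 3.606 = 0.529 bits


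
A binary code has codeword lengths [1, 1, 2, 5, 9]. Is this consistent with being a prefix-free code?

Kraft inequality: Σ 2^(-l_i) ≤ 1 for prefix-free code
Calculating: 2^(-1) + 2^(-1) + 2^(-2) + 2^(-5) + 2^(-9)
= 0.5 + 0.5 + 0.25 + 0.03125 + 0.001953125
= 1.2832
Since 1.2832 > 1, prefix-free code does not exist


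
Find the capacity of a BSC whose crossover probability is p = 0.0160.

For BSC with error probability p:
C = 1 - H(p) where H(p) is binary entropy
H(0.0160) = -0.0160 × log₂(0.0160) - 0.9840 × log₂(0.9840)
H(p) = 0.1184
C = 1 - 0.1184 = 0.8816 bits/use


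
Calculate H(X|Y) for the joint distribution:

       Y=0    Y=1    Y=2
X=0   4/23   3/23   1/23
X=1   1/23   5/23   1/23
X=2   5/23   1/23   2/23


H(X|Y) = Σ_y p(y) H(X|Y=y)
  p(Y=0) = 10/23, H(X|Y=0) = 1.3610
  p(Y=1) = 9/23, H(X|Y=1) = 1.3516
  p(Y=2) = 4/23, H(X|Y=2) = 1.5000
H(X|Y) = 0.4348×1.3610 + 0.3913×1.3516 + 0.1739×1.5000 = 1.3815 bits


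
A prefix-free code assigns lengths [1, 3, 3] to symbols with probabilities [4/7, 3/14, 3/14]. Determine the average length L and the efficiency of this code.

Average length L = Σ p_i × l_i = 1.8571 bits
Entropy H = 1.4138 bits
Efficiency η = H/L × 100% = 76.13%


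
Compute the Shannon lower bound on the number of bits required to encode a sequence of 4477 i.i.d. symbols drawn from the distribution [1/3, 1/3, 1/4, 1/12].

Entropy H = 1.8554 bits/symbol
Minimum bits = H × n = 1.8554 × 4477
= 8306.57 bits


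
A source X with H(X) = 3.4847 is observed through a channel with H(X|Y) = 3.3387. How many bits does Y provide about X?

I(X;Y) = H(X) - H(X|Y)
I(X;Y) = 3.4847 - 3.3387 = 0.146 bits


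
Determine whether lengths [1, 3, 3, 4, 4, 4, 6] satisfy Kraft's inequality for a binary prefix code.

Kraft inequality: Σ 2^(-l_i) ≤ 1 for prefix-free code
Calculating: 2^(-1) + 2^(-3) + 2^(-3) + 2^(-4) + 2^(-4) + 2^(-4) + 2^(-6)
= 0.5 + 0.125 + 0.125 + 0.0625 + 0.0625 + 0.0625 + 0.015625
= 0.9531
Since 0.9531 ≤ 1, prefix-free code exists


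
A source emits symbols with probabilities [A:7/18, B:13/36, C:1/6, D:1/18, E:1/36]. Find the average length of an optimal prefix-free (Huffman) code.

Huffman tree construction:
Combine smallest probabilities repeatedly
Resulting codes:
  A: 0 (length 1)
  B: 11 (length 2)
  C: 101 (length 3)
  D: 1001 (length 4)
  E: 1000 (length 4)
Average length = Σ p(s) × length(s) = 1.9444 bits


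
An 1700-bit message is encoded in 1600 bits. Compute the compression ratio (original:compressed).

Compression ratio = Original / Compressed
= 1700 / 1600 = 1.06:1


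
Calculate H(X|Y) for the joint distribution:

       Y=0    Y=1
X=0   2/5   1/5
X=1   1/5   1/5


H(X|Y) = Σ_y p(y) H(X|Y=y)
  p(Y=0) = 3/5, H(X|Y=0) = 0.9183
  p(Y=1) = 2/5, H(X|Y=1) = 1.0000
H(X|Y) = 0.6000×0.9183 + 0.4000×1.0000 = 0.9510 bits


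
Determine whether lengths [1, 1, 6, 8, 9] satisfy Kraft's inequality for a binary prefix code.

Kraft inequality: Σ 2^(-l_i) ≤ 1 for prefix-free code
Calculating: 2^(-1) + 2^(-1) + 2^(-6) + 2^(-8) + 2^(-9)
= 0.5 + 0.5 + 0.015625 + 0.00390625 + 0.001953125
= 1.0215
Since 1.0215 > 1, prefix-free code does not exist


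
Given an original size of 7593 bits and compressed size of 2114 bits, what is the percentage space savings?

Space savings = (1 - Compressed/Original) × 100%
= (1 - 2114/7593) × 100%
= 72.16%


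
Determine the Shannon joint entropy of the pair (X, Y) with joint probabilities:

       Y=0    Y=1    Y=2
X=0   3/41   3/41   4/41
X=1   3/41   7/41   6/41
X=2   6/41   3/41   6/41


H(X,Y) = -Σ p(x,y) log₂ p(x,y)
  p(0,0)=3/41: -0.0732 × log₂(0.0732) = 0.2760
  p(0,1)=3/41: -0.0732 × log₂(0.0732) = 0.2760
  p(0,2)=4/41: -0.0976 × log₂(0.0976) = 0.3276
  p(1,0)=3/41: -0.0732 × log₂(0.0732) = 0.2760
  p(1,1)=7/41: -0.1707 × log₂(0.1707) = 0.4354
  p(1,2)=6/41: -0.1463 × log₂(0.1463) = 0.4057
  p(2,0)=6/41: -0.1463 × log₂(0.1463) = 0.4057
  p(2,1)=3/41: -0.0732 × log₂(0.0732) = 0.2760
  p(2,2)=6/41: -0.1463 × log₂(0.1463) = 0.4057
H(X,Y) = 3.0844 bits


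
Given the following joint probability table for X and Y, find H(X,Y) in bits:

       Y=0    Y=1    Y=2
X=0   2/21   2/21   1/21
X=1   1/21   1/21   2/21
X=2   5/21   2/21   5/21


H(X,Y) = -Σ p(x,y) log₂ p(x,y)
  p(0,0)=2/21: -0.0952 × log₂(0.0952) = 0.3231
  p(0,1)=2/21: -0.0952 × log₂(0.0952) = 0.3231
  p(0,2)=1/21: -0.0476 × log₂(0.0476) = 0.2092
  p(1,0)=1/21: -0.0476 × log₂(0.0476) = 0.2092
  p(1,1)=1/21: -0.0476 × log₂(0.0476) = 0.2092
  p(1,2)=2/21: -0.0952 × log₂(0.0952) = 0.3231
  p(2,0)=5/21: -0.2381 × log₂(0.2381) = 0.4929
  p(2,1)=2/21: -0.0952 × log₂(0.0952) = 0.3231
  p(2,2)=5/21: -0.2381 × log₂(0.2381) = 0.4929
H(X,Y) = 2.9057 bits


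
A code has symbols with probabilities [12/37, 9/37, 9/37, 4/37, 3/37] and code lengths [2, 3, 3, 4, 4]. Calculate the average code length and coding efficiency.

Average length L = Σ p_i × l_i = 2.8649 bits
Entropy H = 2.1599 bits
Efficiency η = H/L × 100% = 75.39%


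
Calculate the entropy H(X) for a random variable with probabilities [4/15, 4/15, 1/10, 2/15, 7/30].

H(X) = -Σ p(x) log₂ p(x)
  -4/15 × log₂(4/15) = 0.5085
  -4/15 × log₂(4/15) = 0.5085
  -1/10 × log₂(1/10) = 0.3322
  -2/15 × log₂(2/15) = 0.3876
  -7/30 × log₂(7/30) = 0.4899
H(X) = 2.2267 bits


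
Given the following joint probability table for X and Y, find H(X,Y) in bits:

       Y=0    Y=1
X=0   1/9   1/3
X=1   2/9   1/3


H(X,Y) = -Σ p(x,y) log₂ p(x,y)
  p(0,0)=1/9: -0.1111 × log₂(0.1111) = 0.3522
  p(0,1)=1/3: -0.3333 × log₂(0.3333) = 0.5283
  p(1,0)=2/9: -0.2222 × log₂(0.2222) = 0.4822
  p(1,1)=1/3: -0.3333 × log₂(0.3333) = 0.5283
H(X,Y) = 1.8911 bits


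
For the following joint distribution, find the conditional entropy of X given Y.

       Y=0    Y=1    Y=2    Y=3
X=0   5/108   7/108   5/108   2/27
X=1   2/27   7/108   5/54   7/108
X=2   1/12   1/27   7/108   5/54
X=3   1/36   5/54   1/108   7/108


H(X|Y) = Σ_y p(y) H(X|Y=y)
  p(Y=0) = 25/108, H(X|Y=0) = 1.8881
  p(Y=1) = 7/27, H(X|Y=1) = 1.9316
  p(Y=2) = 23/108, H(X|Y=2) = 1.7201
  p(Y=3) = 8/27, H(X|Y=3) = 1.9837
H(X|Y) = 0.2315×1.8881 + 0.2593×1.9316 + 0.2130×1.7201 + 0.2963×1.9837 = 1.8919 bits


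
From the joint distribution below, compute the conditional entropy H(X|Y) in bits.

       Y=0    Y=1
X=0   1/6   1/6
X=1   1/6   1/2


H(X|Y) = Σ_y p(y) H(X|Y=y)
  p(Y=0) = 1/3, H(X|Y=0) = 1.0000
  p(Y=1) = 2/3, H(X|Y=1) = 0.8113
H(X|Y) = 0.3333×1.0000 + 0.6667×0.8113 = 0.8742 bits


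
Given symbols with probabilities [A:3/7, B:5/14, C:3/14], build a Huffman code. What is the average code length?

Huffman tree construction:
Combine smallest probabilities repeatedly
Resulting codes:
  A: 0 (length 1)
  B: 11 (length 2)
  C: 10 (length 2)
Average length = Σ p(s) × length(s) = 1.5714 bits


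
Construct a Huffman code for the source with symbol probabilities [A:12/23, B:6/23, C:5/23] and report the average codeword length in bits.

Huffman tree construction:
Combine smallest probabilities repeatedly
Resulting codes:
  A: 1 (length 1)
  B: 01 (length 2)
  C: 00 (length 2)
Average length = Σ p(s) × length(s) = 1.4783 bits


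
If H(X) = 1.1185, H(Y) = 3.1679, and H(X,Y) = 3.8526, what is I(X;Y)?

I(X;Y) = H(X) + H(Y) - H(X,Y)
I(X;Y) = 1.1185 + 3.1679 - 3.8526 = 0.4338 bits


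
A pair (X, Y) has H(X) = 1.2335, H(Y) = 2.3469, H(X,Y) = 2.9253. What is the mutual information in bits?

I(X;Y) = H(X) + H(Y) - H(X,Y)
I(X;Y) = 1.2335 + 2.3469 - 2.9253 = 0.6551 bits


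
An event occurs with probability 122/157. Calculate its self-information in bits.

Information content I(x) = -log₂(p(x))
I = -log₂(122/157) = -log₂(0.7771)
I = 0.3639 bits


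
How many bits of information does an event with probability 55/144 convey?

Information content I(x) = -log₂(p(x))
I = -log₂(55/144) = -log₂(0.3819)
I = 1.3886 bits


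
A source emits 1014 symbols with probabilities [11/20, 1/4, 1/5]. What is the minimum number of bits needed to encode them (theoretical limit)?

Entropy H = 1.4388 bits/symbol
Minimum bits = H × n = 1.4388 × 1014
= 1458.90 bits


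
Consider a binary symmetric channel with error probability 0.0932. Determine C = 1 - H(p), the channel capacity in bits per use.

For BSC with error probability p:
C = 1 - H(p) where H(p) is binary entropy
H(0.0932) = -0.0932 × log₂(0.0932) - 0.9068 × log₂(0.9068)
H(p) = 0.4471
C = 1 - 0.4471 = 0.5529 bits/use


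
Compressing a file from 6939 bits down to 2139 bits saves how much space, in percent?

Space savings = (1 - Compressed/Original) × 100%
= (1 - 2139/6939) × 100%
= 69.17%


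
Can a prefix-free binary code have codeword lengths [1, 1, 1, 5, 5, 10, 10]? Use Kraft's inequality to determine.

Kraft inequality: Σ 2^(-l_i) ≤ 1 for prefix-free code
Calculating: 2^(-1) + 2^(-1) + 2^(-1) + 2^(-5) + 2^(-5) + 2^(-10) + 2^(-10)
= 0.5 + 0.5 + 0.5 + 0.03125 + 0.03125 + 0.0009765625 + 0.0009765625
= 1.5645
Since 1.5645 > 1, prefix-free code does not exist
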